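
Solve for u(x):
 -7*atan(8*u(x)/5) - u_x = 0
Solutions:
 Integral(1/atan(8*_y/5), (_y, u(x))) = C1 - 7*x


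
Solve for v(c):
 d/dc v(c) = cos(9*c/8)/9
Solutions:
 v(c) = C1 + 8*sin(9*c/8)/81


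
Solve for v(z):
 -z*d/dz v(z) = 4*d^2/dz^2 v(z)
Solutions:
 v(z) = C1 + C2*erf(sqrt(2)*z/4)


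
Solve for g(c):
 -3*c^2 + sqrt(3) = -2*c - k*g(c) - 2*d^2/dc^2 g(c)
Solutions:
 g(c) = C1*exp(-sqrt(2)*c*sqrt(-k)/2) + C2*exp(sqrt(2)*c*sqrt(-k)/2) + 3*c^2/k - 2*c/k - sqrt(3)/k - 12/k^2


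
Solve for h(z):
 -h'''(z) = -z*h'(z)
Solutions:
 h(z) = C1 + Integral(C2*airyai(z) + C3*airybi(z), z)


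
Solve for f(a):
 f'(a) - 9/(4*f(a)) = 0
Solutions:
 f(a) = -sqrt(C1 + 18*a)/2
 f(a) = sqrt(C1 + 18*a)/2


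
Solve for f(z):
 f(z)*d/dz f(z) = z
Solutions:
 f(z) = -sqrt(C1 + z^2)
 f(z) = sqrt(C1 + z^2)


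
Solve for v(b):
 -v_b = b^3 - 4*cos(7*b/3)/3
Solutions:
 v(b) = C1 - b^4/4 + 4*sin(7*b/3)/7


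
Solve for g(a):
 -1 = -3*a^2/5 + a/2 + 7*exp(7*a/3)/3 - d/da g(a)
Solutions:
 g(a) = C1 - a^3/5 + a^2/4 + a + exp(7*a/3)


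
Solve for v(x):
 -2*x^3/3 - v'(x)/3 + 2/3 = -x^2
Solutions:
 v(x) = C1 - x^4/2 + x^3 + 2*x


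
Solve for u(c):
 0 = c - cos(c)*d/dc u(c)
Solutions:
 u(c) = C1 + Integral(c/cos(c), c)


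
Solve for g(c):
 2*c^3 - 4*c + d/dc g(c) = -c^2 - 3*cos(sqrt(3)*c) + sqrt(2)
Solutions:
 g(c) = C1 - c^4/2 - c^3/3 + 2*c^2 + sqrt(2)*c - sqrt(3)*sin(sqrt(3)*c)


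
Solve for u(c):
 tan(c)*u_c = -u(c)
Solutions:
 u(c) = C1/sin(c)


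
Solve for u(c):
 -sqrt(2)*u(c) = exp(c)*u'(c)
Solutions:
 u(c) = C1*exp(sqrt(2)*exp(-c))


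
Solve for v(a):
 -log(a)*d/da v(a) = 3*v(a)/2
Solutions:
 v(a) = C1*exp(-3*li(a)/2)


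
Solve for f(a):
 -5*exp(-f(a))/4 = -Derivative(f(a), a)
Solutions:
 f(a) = log(C1 + 5*a/4)


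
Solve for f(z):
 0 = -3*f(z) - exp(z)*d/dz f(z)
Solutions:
 f(z) = C1*exp(3*exp(-z))


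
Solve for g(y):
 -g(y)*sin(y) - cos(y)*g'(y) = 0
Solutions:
 g(y) = C1*cos(y)


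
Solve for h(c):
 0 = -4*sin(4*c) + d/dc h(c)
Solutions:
 h(c) = C1 - cos(4*c)


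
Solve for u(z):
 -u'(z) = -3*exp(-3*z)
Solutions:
 u(z) = C1 - exp(-3*z)


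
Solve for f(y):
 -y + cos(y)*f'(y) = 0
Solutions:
 f(y) = C1 + Integral(y/cos(y), y)


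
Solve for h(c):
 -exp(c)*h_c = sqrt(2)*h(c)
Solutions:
 h(c) = C1*exp(sqrt(2)*exp(-c))


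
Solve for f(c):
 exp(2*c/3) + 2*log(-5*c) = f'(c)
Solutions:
 f(c) = C1 + 2*c*log(-c) + 2*c*(-1 + log(5)) + 3*exp(2*c/3)/2


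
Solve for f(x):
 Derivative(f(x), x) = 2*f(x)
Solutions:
 f(x) = C1*exp(2*x)


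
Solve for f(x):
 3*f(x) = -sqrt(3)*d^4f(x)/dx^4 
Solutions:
 f(x) = (C1*sin(sqrt(2)*3^(1/8)*x/2) + C2*cos(sqrt(2)*3^(1/8)*x/2))*exp(-sqrt(2)*3^(1/8)*x/2) + (C3*sin(sqrt(2)*3^(1/8)*x/2) + C4*cos(sqrt(2)*3^(1/8)*x/2))*exp(sqrt(2)*3^(1/8)*x/2)


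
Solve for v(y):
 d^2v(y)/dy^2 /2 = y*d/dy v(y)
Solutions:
 v(y) = C1 + C2*erfi(y)


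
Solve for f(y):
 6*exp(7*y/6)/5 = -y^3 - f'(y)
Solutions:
 f(y) = C1 - y^4/4 - 36*exp(7*y/6)/35


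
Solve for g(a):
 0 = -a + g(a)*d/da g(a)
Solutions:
 g(a) = -sqrt(C1 + a^2)
 g(a) = sqrt(C1 + a^2)


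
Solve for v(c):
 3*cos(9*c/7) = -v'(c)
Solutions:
 v(c) = C1 - 7*sin(9*c/7)/3


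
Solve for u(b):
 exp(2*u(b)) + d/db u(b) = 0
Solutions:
 u(b) = log(-sqrt(-1/(C1 - b))) - log(2)/2
 u(b) = log(-1/(C1 - b))/2 - log(2)/2


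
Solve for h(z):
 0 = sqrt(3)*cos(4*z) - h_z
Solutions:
 h(z) = C1 + sqrt(3)*sin(4*z)/4


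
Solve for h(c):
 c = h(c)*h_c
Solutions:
 h(c) = -sqrt(C1 + c^2)
 h(c) = sqrt(C1 + c^2)


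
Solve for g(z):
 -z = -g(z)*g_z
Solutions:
 g(z) = -sqrt(C1 + z^2)
 g(z) = sqrt(C1 + z^2)


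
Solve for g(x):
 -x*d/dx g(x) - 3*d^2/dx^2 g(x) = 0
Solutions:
 g(x) = C1 + C2*erf(sqrt(6)*x/6)


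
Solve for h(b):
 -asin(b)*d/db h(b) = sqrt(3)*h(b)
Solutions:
 h(b) = C1*exp(-sqrt(3)*Integral(1/asin(b), b))


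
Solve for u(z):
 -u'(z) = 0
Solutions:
 u(z) = C1


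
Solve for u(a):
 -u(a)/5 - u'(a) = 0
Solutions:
 u(a) = C1*exp(-a/5)


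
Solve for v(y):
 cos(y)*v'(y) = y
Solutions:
 v(y) = C1 + Integral(y/cos(y), y)


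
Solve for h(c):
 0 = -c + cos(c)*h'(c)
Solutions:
 h(c) = C1 + Integral(c/cos(c), c)


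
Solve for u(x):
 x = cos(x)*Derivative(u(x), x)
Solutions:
 u(x) = C1 + Integral(x/cos(x), x)


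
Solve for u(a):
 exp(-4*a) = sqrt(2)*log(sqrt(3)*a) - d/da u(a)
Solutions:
 u(a) = C1 + sqrt(2)*a*log(a) + sqrt(2)*a*(-1 + log(3)/2) + exp(-4*a)/4


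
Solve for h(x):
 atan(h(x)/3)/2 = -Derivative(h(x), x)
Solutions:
 Integral(1/atan(_y/3), (_y, h(x))) = C1 - x/2


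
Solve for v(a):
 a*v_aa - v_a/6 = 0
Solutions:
 v(a) = C1 + C2*a^(7/6)


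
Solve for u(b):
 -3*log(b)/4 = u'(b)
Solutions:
 u(b) = C1 - 3*b*log(b)/4 + 3*b/4


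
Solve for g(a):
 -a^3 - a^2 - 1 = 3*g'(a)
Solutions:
 g(a) = C1 - a^4/12 - a^3/9 - a/3


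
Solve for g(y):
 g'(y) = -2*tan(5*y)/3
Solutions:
 g(y) = C1 + 2*log(cos(5*y))/15


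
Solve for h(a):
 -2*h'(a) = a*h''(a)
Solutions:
 h(a) = C1 + C2/a


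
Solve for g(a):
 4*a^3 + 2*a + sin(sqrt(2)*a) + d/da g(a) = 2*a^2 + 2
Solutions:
 g(a) = C1 - a^4 + 2*a^3/3 - a^2 + 2*a + sqrt(2)*cos(sqrt(2)*a)/2


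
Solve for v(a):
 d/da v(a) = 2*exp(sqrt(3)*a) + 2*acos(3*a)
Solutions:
 v(a) = C1 + 2*a*acos(3*a) - 2*sqrt(1 - 9*a^2)/3 + 2*sqrt(3)*exp(sqrt(3)*a)/3


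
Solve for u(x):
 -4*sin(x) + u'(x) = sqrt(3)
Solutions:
 u(x) = C1 + sqrt(3)*x - 4*cos(x)


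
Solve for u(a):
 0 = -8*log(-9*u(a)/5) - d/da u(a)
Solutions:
 Integral(1/(log(-_y) - log(5) + 2*log(3)), (_y, u(a)))/8 = C1 - a


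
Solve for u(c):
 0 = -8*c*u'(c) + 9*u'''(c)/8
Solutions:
 u(c) = C1 + Integral(C2*airyai(4*3^(1/3)*c/3) + C3*airybi(4*3^(1/3)*c/3), c)


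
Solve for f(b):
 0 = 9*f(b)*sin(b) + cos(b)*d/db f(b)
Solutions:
 f(b) = C1*cos(b)^9


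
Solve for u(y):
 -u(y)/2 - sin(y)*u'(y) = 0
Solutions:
 u(y) = C1*(cos(y) + 1)^(1/4)/(cos(y) - 1)^(1/4)


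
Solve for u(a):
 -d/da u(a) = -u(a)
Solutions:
 u(a) = C1*exp(a)


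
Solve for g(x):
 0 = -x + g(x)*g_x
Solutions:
 g(x) = -sqrt(C1 + x^2)
 g(x) = sqrt(C1 + x^2)


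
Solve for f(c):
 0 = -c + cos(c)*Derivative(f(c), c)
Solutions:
 f(c) = C1 + Integral(c/cos(c), c)


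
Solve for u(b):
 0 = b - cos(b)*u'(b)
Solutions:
 u(b) = C1 + Integral(b/cos(b), b)


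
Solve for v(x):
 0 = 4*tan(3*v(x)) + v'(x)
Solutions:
 v(x) = -asin(C1*exp(-12*x))/3 + pi/3
 v(x) = asin(C1*exp(-12*x))/3


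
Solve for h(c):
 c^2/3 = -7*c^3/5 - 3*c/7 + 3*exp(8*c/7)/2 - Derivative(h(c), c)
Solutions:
 h(c) = C1 - 7*c^4/20 - c^3/9 - 3*c^2/14 + 21*exp(8*c/7)/16


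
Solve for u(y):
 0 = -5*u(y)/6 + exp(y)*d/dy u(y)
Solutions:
 u(y) = C1*exp(-5*exp(-y)/6)


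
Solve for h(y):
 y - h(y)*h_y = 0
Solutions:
 h(y) = -sqrt(C1 + y^2)
 h(y) = sqrt(C1 + y^2)


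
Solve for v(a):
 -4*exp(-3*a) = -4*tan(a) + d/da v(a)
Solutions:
 v(a) = C1 + 2*log(tan(a)^2 + 1) + 4*exp(-3*a)/3


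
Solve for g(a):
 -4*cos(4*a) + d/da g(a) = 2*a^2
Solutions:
 g(a) = C1 + 2*a^3/3 + sin(4*a)


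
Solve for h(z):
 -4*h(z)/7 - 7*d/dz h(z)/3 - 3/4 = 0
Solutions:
 h(z) = C1*exp(-12*z/49) - 21/16


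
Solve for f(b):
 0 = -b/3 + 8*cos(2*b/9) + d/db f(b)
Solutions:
 f(b) = C1 + b^2/6 - 36*sin(2*b/9)


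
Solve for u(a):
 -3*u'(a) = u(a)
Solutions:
 u(a) = C1*exp(-a/3)


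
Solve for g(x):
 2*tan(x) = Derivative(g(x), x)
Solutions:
 g(x) = C1 - 2*log(cos(x))


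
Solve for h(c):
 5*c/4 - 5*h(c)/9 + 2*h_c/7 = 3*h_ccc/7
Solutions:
 h(c) = C1*exp(2^(1/3)*c*(4/(sqrt(1193) + 35)^(1/3) + 2^(1/3)*(sqrt(1193) + 35)^(1/3))/12)*sin(2^(1/3)*sqrt(3)*c*(-2^(1/3)*(sqrt(1193) + 35)^(1/3) + 4/(sqrt(1193) + 35)^(1/3))/12) + C2*exp(2^(1/3)*c*(4/(sqrt(1193) + 35)^(1/3) + 2^(1/3)*(sqrt(1193) + 35)^(1/3))/12)*cos(2^(1/3)*sqrt(3)*c*(-2^(1/3)*(sqrt(1193) + 35)^(1/3) + 4/(sqrt(1193) + 35)^(1/3))/12) + C3*exp(-2^(1/3)*c*(4/(sqrt(1193) + 35)^(1/3) + 2^(1/3)*(sqrt(1193) + 35)^(1/3))/6) + 9*c/4 + 81/70


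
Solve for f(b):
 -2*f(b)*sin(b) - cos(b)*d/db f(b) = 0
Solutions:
 f(b) = C1*cos(b)^2


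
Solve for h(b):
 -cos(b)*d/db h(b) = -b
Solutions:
 h(b) = C1 + Integral(b/cos(b), b)


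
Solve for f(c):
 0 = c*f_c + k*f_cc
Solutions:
 f(c) = C1 + C2*sqrt(k)*erf(sqrt(2)*c*sqrt(1/k)/2)


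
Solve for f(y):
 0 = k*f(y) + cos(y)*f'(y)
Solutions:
 f(y) = C1*exp(k*(log(sin(y) - 1) - log(sin(y) + 1))/2)


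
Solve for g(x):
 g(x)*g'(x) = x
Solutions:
 g(x) = -sqrt(C1 + x^2)
 g(x) = sqrt(C1 + x^2)


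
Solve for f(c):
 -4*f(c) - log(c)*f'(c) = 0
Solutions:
 f(c) = C1*exp(-4*li(c))


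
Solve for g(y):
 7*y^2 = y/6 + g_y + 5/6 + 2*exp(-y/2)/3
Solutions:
 g(y) = C1 + 7*y^3/3 - y^2/12 - 5*y/6 + 4*exp(-y/2)/3


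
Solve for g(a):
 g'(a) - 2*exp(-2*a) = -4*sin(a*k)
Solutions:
 g(a) = C1 - exp(-2*a) + 4*cos(a*k)/k


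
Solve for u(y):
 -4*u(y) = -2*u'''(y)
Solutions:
 u(y) = C3*exp(2^(1/3)*y) + (C1*sin(2^(1/3)*sqrt(3)*y/2) + C2*cos(2^(1/3)*sqrt(3)*y/2))*exp(-2^(1/3)*y/2)


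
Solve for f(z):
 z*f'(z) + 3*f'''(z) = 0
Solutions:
 f(z) = C1 + Integral(C2*airyai(-3^(2/3)*z/3) + C3*airybi(-3^(2/3)*z/3), z)


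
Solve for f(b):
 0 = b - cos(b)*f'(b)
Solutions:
 f(b) = C1 + Integral(b/cos(b), b)


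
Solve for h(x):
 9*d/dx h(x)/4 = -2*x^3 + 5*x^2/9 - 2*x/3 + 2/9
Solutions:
 h(x) = C1 - 2*x^4/9 + 20*x^3/243 - 4*x^2/27 + 8*x/81


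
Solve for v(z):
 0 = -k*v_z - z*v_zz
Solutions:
 v(z) = C1 + z^(1 - re(k))*(C2*sin(log(z)*Abs(im(k))) + C3*cos(log(z)*im(k)))


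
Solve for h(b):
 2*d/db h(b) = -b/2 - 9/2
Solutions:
 h(b) = C1 - b^2/8 - 9*b/4


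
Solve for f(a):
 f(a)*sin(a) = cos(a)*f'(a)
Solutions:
 f(a) = C1/cos(a)


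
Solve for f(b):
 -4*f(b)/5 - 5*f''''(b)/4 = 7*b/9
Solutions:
 f(b) = -35*b/36 + (C1*sin(sqrt(10)*b/5) + C2*cos(sqrt(10)*b/5))*exp(-sqrt(10)*b/5) + (C3*sin(sqrt(10)*b/5) + C4*cos(sqrt(10)*b/5))*exp(sqrt(10)*b/5)


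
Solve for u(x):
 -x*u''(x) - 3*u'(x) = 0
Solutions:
 u(x) = C1 + C2/x^2


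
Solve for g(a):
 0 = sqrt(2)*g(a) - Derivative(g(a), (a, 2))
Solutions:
 g(a) = C1*exp(-2^(1/4)*a) + C2*exp(2^(1/4)*a)


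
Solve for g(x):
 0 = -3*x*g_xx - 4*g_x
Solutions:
 g(x) = C1 + C2/x^(1/3)


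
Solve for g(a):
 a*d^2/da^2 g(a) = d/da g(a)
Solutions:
 g(a) = C1 + C2*a^2


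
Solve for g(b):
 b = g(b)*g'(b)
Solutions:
 g(b) = -sqrt(C1 + b^2)
 g(b) = sqrt(C1 + b^2)


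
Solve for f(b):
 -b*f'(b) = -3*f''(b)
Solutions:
 f(b) = C1 + C2*erfi(sqrt(6)*b/6)


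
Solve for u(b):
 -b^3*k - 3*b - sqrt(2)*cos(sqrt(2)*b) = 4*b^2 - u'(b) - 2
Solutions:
 u(b) = C1 + b^4*k/4 + 4*b^3/3 + 3*b^2/2 - 2*b + sin(sqrt(2)*b)


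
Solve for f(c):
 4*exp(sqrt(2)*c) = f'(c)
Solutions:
 f(c) = C1 + 2*sqrt(2)*exp(sqrt(2)*c)


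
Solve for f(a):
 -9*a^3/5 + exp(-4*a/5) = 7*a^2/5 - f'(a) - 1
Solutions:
 f(a) = C1 + 9*a^4/20 + 7*a^3/15 - a + 5*exp(-4*a/5)/4


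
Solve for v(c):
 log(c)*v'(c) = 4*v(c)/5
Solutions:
 v(c) = C1*exp(4*li(c)/5)


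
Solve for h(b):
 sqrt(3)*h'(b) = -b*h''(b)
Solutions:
 h(b) = C1 + C2*b^(1 - sqrt(3))


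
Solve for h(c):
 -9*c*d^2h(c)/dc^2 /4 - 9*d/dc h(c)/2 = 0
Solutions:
 h(c) = C1 + C2/c


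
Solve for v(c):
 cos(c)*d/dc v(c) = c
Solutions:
 v(c) = C1 + Integral(c/cos(c), c)


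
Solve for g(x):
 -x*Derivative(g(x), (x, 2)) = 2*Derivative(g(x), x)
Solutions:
 g(x) = C1 + C2/x


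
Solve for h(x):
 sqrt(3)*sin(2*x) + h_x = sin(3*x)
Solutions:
 h(x) = C1 + sqrt(3)*cos(2*x)/2 - cos(3*x)/3


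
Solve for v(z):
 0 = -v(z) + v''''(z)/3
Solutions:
 v(z) = C1*exp(-3^(1/4)*z) + C2*exp(3^(1/4)*z) + C3*sin(3^(1/4)*z) + C4*cos(3^(1/4)*z)


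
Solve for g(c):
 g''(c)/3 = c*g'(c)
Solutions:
 g(c) = C1 + C2*erfi(sqrt(6)*c/2)


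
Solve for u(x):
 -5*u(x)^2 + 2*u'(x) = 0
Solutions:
 u(x) = -2/(C1 + 5*x)


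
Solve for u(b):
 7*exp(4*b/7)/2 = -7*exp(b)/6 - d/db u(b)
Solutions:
 u(b) = C1 - 49*exp(4*b/7)/8 - 7*exp(b)/6


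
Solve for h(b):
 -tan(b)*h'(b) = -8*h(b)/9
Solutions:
 h(b) = C1*sin(b)^(8/9)


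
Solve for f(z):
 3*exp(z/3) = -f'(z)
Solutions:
 f(z) = C1 - 9*exp(z/3)


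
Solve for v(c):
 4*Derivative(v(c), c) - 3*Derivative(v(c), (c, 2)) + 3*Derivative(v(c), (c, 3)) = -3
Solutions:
 v(c) = C1 - 3*c/4 + (C2*sin(sqrt(39)*c/6) + C3*cos(sqrt(39)*c/6))*exp(c/2)


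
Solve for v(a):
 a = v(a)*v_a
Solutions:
 v(a) = -sqrt(C1 + a^2)
 v(a) = sqrt(C1 + a^2)


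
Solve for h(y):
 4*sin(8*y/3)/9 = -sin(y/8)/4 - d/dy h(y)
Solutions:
 h(y) = C1 + 2*cos(y/8) + cos(8*y/3)/6


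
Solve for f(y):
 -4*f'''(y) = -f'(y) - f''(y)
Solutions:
 f(y) = C1 + C2*exp(y*(1 - sqrt(17))/8) + C3*exp(y*(1 + sqrt(17))/8)


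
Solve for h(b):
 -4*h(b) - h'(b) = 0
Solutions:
 h(b) = C1*exp(-4*b)


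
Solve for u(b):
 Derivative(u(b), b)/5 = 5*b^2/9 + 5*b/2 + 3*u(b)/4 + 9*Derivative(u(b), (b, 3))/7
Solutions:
 u(b) = C1*exp(105^(1/3)*b*(4*105^(1/3)/(sqrt(4093905) + 2025)^(1/3) + (sqrt(4093905) + 2025)^(1/3))/180)*sin(3^(1/6)*35^(1/3)*b*(-3^(2/3)*(sqrt(4093905) + 2025)^(1/3) + 12*35^(1/3)/(sqrt(4093905) + 2025)^(1/3))/180) + C2*exp(105^(1/3)*b*(4*105^(1/3)/(sqrt(4093905) + 2025)^(1/3) + (sqrt(4093905) + 2025)^(1/3))/180)*cos(3^(1/6)*35^(1/3)*b*(-3^(2/3)*(sqrt(4093905) + 2025)^(1/3) + 12*35^(1/3)/(sqrt(4093905) + 2025)^(1/3))/180) + C3*exp(-105^(1/3)*b*(4*105^(1/3)/(sqrt(4093905) + 2025)^(1/3) + (sqrt(4093905) + 2025)^(1/3))/90) - 20*b^2/27 - 302*b/81 - 1208/1215


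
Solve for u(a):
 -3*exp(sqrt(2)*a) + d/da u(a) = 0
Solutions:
 u(a) = C1 + 3*sqrt(2)*exp(sqrt(2)*a)/2


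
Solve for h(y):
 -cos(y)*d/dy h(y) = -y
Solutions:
 h(y) = C1 + Integral(y/cos(y), y)


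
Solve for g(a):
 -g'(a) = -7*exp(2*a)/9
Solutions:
 g(a) = C1 + 7*exp(2*a)/18


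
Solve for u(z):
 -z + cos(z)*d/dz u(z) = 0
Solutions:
 u(z) = C1 + Integral(z/cos(z), z)


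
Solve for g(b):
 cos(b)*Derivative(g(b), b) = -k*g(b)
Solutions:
 g(b) = C1*exp(k*(log(sin(b) - 1) - log(sin(b) + 1))/2)


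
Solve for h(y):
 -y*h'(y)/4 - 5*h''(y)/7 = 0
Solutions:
 h(y) = C1 + C2*erf(sqrt(70)*y/20)


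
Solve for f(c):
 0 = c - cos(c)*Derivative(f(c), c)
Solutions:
 f(c) = C1 + Integral(c/cos(c), c)


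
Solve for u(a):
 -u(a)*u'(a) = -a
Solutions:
 u(a) = -sqrt(C1 + a^2)
 u(a) = sqrt(C1 + a^2)


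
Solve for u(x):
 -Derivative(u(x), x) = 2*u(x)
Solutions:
 u(x) = C1*exp(-2*x)


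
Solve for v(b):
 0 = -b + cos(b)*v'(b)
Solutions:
 v(b) = C1 + Integral(b/cos(b), b)


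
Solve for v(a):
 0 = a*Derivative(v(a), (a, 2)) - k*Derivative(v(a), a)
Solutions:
 v(a) = C1 + a^(re(k) + 1)*(C2*sin(log(a)*Abs(im(k))) + C3*cos(log(a)*im(k)))


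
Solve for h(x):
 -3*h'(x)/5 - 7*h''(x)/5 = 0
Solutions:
 h(x) = C1 + C2*exp(-3*x/7)


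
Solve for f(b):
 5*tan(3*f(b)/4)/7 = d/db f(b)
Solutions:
 f(b) = -4*asin(C1*exp(15*b/28))/3 + 4*pi/3
 f(b) = 4*asin(C1*exp(15*b/28))/3


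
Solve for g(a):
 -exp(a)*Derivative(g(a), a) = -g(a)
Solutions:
 g(a) = C1*exp(-exp(-a))


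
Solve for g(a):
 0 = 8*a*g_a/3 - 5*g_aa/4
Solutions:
 g(a) = C1 + C2*erfi(4*sqrt(15)*a/15)


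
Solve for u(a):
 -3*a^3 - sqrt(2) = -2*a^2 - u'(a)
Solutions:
 u(a) = C1 + 3*a^4/4 - 2*a^3/3 + sqrt(2)*a


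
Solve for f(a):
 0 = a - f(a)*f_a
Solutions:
 f(a) = -sqrt(C1 + a^2)
 f(a) = sqrt(C1 + a^2)


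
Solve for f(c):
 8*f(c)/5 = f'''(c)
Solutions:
 f(c) = C3*exp(2*5^(2/3)*c/5) + (C1*sin(sqrt(3)*5^(2/3)*c/5) + C2*cos(sqrt(3)*5^(2/3)*c/5))*exp(-5^(2/3)*c/5)


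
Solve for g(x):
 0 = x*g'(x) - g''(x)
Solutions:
 g(x) = C1 + C2*erfi(sqrt(2)*x/2)


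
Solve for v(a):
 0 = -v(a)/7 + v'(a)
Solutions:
 v(a) = C1*exp(a/7)


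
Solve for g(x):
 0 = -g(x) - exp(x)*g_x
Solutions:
 g(x) = C1*exp(exp(-x))


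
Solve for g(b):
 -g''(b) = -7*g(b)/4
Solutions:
 g(b) = C1*exp(-sqrt(7)*b/2) + C2*exp(sqrt(7)*b/2)


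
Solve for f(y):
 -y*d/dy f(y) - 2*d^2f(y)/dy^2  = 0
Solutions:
 f(y) = C1 + C2*erf(y/2)


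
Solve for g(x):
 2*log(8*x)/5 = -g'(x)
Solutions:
 g(x) = C1 - 2*x*log(x)/5 - 6*x*log(2)/5 + 2*x/5


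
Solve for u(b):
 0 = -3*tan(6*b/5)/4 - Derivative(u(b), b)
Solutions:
 u(b) = C1 + 5*log(cos(6*b/5))/8


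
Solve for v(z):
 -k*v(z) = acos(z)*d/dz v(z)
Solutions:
 v(z) = C1*exp(-k*Integral(1/acos(z), z))


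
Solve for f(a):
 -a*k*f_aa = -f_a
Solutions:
 f(a) = C1 + a^(((re(k) + 1)*re(k) + im(k)^2)/(re(k)^2 + im(k)^2))*(C2*sin(log(a)*Abs(im(k))/(re(k)^2 + im(k)^2)) + C3*cos(log(a)*im(k)/(re(k)^2 + im(k)^2)))


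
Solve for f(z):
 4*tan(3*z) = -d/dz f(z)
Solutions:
 f(z) = C1 + 4*log(cos(3*z))/3


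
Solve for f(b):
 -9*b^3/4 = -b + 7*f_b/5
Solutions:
 f(b) = C1 - 45*b^4/112 + 5*b^2/14


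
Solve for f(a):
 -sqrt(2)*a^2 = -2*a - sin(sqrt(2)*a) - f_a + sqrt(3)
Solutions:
 f(a) = C1 + sqrt(2)*a^3/3 - a^2 + sqrt(3)*a + sqrt(2)*cos(sqrt(2)*a)/2


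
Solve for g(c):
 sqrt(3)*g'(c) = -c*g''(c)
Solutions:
 g(c) = C1 + C2*c^(1 - sqrt(3))


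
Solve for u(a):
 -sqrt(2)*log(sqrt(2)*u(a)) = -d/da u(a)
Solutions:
 -sqrt(2)*Integral(1/(2*log(_y) + log(2)), (_y, u(a))) = C1 - a


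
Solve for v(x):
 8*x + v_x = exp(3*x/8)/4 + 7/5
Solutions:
 v(x) = C1 - 4*x^2 + 7*x/5 + 2*exp(3*x/8)/3


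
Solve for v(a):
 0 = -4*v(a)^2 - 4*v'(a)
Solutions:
 v(a) = 1/(C1 + a)


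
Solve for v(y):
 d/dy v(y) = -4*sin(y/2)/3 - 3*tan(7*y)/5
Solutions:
 v(y) = C1 + 3*log(cos(7*y))/35 + 8*cos(y/2)/3


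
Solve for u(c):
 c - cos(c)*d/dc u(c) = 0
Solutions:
 u(c) = C1 + Integral(c/cos(c), c)


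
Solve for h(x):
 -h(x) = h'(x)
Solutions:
 h(x) = C1*exp(-x)


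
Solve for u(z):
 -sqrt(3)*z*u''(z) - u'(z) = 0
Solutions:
 u(z) = C1 + C2*z^(1 - sqrt(3)/3)


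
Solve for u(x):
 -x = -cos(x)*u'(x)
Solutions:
 u(x) = C1 + Integral(x/cos(x), x)


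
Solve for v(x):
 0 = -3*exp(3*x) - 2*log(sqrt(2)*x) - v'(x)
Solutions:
 v(x) = C1 - 2*x*log(x) + x*(2 - log(2)) - exp(3*x)


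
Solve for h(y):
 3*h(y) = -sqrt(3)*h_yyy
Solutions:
 h(y) = C3*exp(-3^(1/6)*y) + (C1*sin(3^(2/3)*y/2) + C2*cos(3^(2/3)*y/2))*exp(3^(1/6)*y/2)


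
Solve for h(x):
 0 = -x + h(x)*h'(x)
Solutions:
 h(x) = -sqrt(C1 + x^2)
 h(x) = sqrt(C1 + x^2)


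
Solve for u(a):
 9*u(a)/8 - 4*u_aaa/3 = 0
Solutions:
 u(a) = C3*exp(3*2^(1/3)*a/4) + (C1*sin(3*2^(1/3)*sqrt(3)*a/8) + C2*cos(3*2^(1/3)*sqrt(3)*a/8))*exp(-3*2^(1/3)*a/8)


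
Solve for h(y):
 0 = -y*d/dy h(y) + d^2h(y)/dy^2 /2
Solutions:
 h(y) = C1 + C2*erfi(y)


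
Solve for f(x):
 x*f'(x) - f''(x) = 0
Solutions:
 f(x) = C1 + C2*erfi(sqrt(2)*x/2)


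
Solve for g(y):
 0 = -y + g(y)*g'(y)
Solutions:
 g(y) = -sqrt(C1 + y^2)
 g(y) = sqrt(C1 + y^2)


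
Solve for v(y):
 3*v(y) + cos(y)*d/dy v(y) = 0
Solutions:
 v(y) = C1*(sin(y) - 1)^(3/2)/(sin(y) + 1)^(3/2)


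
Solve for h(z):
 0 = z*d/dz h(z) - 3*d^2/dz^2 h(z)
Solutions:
 h(z) = C1 + C2*erfi(sqrt(6)*z/6)


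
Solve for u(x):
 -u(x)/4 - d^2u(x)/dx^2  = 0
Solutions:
 u(x) = C1*sin(x/2) + C2*cos(x/2)


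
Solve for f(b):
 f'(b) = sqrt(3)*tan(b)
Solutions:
 f(b) = C1 - sqrt(3)*log(cos(b))


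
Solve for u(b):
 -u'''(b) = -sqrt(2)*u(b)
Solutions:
 u(b) = C3*exp(2^(1/6)*b) + (C1*sin(2^(1/6)*sqrt(3)*b/2) + C2*cos(2^(1/6)*sqrt(3)*b/2))*exp(-2^(1/6)*b/2)


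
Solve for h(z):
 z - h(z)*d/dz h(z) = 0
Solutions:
 h(z) = -sqrt(C1 + z^2)
 h(z) = sqrt(C1 + z^2)


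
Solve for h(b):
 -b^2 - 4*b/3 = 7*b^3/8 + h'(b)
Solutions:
 h(b) = C1 - 7*b^4/32 - b^3/3 - 2*b^2/3


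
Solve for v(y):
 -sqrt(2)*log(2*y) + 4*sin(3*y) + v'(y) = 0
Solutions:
 v(y) = C1 + sqrt(2)*y*(log(y) - 1) + sqrt(2)*y*log(2) + 4*cos(3*y)/3


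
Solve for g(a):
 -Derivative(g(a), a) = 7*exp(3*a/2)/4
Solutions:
 g(a) = C1 - 7*exp(3*a/2)/6


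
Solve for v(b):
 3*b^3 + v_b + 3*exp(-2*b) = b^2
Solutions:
 v(b) = C1 - 3*b^4/4 + b^3/3 + 3*exp(-2*b)/2


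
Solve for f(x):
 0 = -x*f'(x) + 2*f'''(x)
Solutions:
 f(x) = C1 + Integral(C2*airyai(2^(2/3)*x/2) + C3*airybi(2^(2/3)*x/2), x)


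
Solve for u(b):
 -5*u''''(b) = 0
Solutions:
 u(b) = C1 + C2*b + C3*b^2 + C4*b^3


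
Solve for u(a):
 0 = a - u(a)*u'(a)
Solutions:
 u(a) = -sqrt(C1 + a^2)
 u(a) = sqrt(C1 + a^2)


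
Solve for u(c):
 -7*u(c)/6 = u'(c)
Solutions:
 u(c) = C1*exp(-7*c/6)


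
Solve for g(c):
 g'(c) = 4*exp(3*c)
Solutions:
 g(c) = C1 + 4*exp(3*c)/3


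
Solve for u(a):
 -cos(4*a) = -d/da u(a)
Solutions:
 u(a) = C1 + sin(4*a)/4


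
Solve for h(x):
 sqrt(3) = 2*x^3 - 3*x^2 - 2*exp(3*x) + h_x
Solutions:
 h(x) = C1 - x^4/2 + x^3 + sqrt(3)*x + 2*exp(3*x)/3


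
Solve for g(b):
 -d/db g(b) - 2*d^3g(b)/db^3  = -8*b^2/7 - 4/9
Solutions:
 g(b) = C1 + C2*sin(sqrt(2)*b/2) + C3*cos(sqrt(2)*b/2) + 8*b^3/21 - 260*b/63


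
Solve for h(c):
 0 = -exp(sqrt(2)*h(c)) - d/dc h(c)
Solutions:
 h(c) = sqrt(2)*(2*log(1/(C1 + c)) - log(2))/4


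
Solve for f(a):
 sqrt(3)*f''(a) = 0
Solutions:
 f(a) = C1 + C2*a


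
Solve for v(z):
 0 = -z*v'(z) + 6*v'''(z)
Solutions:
 v(z) = C1 + Integral(C2*airyai(6^(2/3)*z/6) + C3*airybi(6^(2/3)*z/6), z)


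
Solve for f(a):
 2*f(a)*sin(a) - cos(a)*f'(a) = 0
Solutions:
 f(a) = C1/cos(a)^2


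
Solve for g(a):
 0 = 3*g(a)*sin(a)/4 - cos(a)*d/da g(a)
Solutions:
 g(a) = C1/cos(a)^(3/4)


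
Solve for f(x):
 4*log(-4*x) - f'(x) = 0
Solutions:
 f(x) = C1 + 4*x*log(-x) + 4*x*(-1 + 2*log(2))


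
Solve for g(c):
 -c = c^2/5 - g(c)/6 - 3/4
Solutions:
 g(c) = 6*c^2/5 + 6*c - 9/2


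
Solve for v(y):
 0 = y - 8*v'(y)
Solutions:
 v(y) = C1 + y^2/16


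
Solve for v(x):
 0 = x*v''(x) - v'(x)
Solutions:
 v(x) = C1 + C2*x^2


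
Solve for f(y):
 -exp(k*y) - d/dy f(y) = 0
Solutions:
 f(y) = C1 - exp(k*y)/k


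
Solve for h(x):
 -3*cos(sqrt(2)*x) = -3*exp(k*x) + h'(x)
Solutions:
 h(x) = C1 - 3*sqrt(2)*sin(sqrt(2)*x)/2 + 3*exp(k*x)/k


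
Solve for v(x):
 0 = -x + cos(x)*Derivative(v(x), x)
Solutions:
 v(x) = C1 + Integral(x/cos(x), x)


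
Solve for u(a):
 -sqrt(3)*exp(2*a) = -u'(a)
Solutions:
 u(a) = C1 + sqrt(3)*exp(2*a)/2


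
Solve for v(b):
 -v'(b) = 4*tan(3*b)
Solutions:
 v(b) = C1 + 4*log(cos(3*b))/3


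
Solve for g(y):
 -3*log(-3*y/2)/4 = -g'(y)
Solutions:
 g(y) = C1 + 3*y*log(-y)/4 + 3*y*(-1 - log(2) + log(3))/4


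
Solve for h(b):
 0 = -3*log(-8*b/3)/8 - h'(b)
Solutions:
 h(b) = C1 - 3*b*log(-b)/8 + 3*b*(-3*log(2) + 1 + log(3))/8


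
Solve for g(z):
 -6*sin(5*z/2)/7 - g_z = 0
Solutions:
 g(z) = C1 + 12*cos(5*z/2)/35


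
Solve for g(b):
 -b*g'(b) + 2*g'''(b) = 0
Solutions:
 g(b) = C1 + Integral(C2*airyai(2^(2/3)*b/2) + C3*airybi(2^(2/3)*b/2), b)


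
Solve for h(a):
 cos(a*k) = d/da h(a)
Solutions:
 h(a) = C1 + sin(a*k)/k


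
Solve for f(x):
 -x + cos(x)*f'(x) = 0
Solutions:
 f(x) = C1 + Integral(x/cos(x), x)


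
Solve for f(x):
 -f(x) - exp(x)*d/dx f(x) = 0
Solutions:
 f(x) = C1*exp(exp(-x))


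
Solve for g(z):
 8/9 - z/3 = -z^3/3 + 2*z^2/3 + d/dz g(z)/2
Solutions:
 g(z) = C1 + z^4/6 - 4*z^3/9 - z^2/3 + 16*z/9


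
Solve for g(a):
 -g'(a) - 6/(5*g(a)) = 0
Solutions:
 g(a) = -sqrt(C1 - 60*a)/5
 g(a) = sqrt(C1 - 60*a)/5


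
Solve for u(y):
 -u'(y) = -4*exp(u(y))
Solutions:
 u(y) = log(-1/(C1 + 4*y))


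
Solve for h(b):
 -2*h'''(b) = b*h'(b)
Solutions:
 h(b) = C1 + Integral(C2*airyai(-2^(2/3)*b/2) + C3*airybi(-2^(2/3)*b/2), b)


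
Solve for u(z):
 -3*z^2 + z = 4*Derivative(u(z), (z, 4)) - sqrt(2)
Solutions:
 u(z) = C1 + C2*z + C3*z^2 + C4*z^3 - z^6/480 + z^5/480 + sqrt(2)*z^4/96


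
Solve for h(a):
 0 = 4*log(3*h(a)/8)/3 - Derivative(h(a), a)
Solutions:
 3*Integral(1/(-log(_y) - log(3) + 3*log(2)), (_y, h(a)))/4 = C1 - a


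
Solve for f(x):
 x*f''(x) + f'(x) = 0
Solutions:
 f(x) = C1 + C2*log(x)


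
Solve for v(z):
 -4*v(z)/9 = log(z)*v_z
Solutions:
 v(z) = C1*exp(-4*li(z)/9)


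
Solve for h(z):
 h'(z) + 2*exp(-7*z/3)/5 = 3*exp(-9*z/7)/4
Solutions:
 h(z) = C1 + 6*exp(-7*z/3)/35 - 7*exp(-9*z/7)/12


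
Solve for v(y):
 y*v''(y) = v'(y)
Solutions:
 v(y) = C1 + C2*y^2


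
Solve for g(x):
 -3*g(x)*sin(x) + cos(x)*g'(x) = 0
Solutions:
 g(x) = C1/cos(x)^3


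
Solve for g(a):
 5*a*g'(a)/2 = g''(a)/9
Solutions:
 g(a) = C1 + C2*erfi(3*sqrt(5)*a/2)


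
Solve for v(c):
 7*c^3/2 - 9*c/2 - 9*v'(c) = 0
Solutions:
 v(c) = C1 + 7*c^4/72 - c^2/4


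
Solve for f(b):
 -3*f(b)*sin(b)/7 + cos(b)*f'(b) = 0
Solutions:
 f(b) = C1/cos(b)^(3/7)


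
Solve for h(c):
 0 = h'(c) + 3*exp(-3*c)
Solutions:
 h(c) = C1 + exp(-3*c)


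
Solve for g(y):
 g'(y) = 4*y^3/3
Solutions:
 g(y) = C1 + y^4/3


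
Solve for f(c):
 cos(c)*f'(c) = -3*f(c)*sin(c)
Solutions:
 f(c) = C1*cos(c)^3


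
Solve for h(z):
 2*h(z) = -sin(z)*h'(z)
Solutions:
 h(z) = C1*(cos(z) + 1)/(cos(z) - 1)


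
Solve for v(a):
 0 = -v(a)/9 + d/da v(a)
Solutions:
 v(a) = C1*exp(a/9)


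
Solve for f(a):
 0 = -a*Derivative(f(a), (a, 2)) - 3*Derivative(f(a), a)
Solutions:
 f(a) = C1 + C2/a^2


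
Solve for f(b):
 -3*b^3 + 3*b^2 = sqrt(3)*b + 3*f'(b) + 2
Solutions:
 f(b) = C1 - b^4/4 + b^3/3 - sqrt(3)*b^2/6 - 2*b/3


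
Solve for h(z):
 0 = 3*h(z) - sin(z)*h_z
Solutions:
 h(z) = C1*(cos(z) - 1)^(3/2)/(cos(z) + 1)^(3/2)


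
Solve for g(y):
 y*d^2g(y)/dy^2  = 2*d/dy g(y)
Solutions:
 g(y) = C1 + C2*y^3


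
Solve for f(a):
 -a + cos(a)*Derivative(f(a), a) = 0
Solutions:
 f(a) = C1 + Integral(a/cos(a), a)


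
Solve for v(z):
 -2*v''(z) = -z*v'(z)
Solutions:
 v(z) = C1 + C2*erfi(z/2)


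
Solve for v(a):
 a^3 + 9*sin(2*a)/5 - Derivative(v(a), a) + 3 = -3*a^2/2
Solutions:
 v(a) = C1 + a^4/4 + a^3/2 + 3*a - 9*cos(2*a)/10


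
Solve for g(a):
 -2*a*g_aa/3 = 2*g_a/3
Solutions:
 g(a) = C1 + C2*log(a)


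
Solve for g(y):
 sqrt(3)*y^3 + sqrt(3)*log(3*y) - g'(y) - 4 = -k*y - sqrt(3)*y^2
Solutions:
 g(y) = C1 + k*y^2/2 + sqrt(3)*y^4/4 + sqrt(3)*y^3/3 + sqrt(3)*y*log(y) - 4*y - sqrt(3)*y + sqrt(3)*y*log(3)


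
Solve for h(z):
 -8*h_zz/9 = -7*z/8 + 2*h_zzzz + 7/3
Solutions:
 h(z) = C1 + C2*z + C3*sin(2*z/3) + C4*cos(2*z/3) + 21*z^3/128 - 21*z^2/16


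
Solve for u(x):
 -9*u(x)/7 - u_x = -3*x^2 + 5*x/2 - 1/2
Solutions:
 u(x) = C1*exp(-9*x/7) + 7*x^2/3 - 301*x/54 + 1148/243


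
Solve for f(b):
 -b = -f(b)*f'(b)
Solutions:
 f(b) = -sqrt(C1 + b^2)
 f(b) = sqrt(C1 + b^2)


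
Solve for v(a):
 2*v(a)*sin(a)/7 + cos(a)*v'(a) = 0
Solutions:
 v(a) = C1*cos(a)^(2/7)


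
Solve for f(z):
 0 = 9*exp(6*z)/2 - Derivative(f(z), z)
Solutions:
 f(z) = C1 + 3*exp(6*z)/4


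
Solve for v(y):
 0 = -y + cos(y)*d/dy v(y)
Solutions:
 v(y) = C1 + Integral(y/cos(y), y)


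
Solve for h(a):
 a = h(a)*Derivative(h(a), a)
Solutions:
 h(a) = -sqrt(C1 + a^2)
 h(a) = sqrt(C1 + a^2)


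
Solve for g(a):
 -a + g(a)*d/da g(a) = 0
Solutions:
 g(a) = -sqrt(C1 + a^2)
 g(a) = sqrt(C1 + a^2)


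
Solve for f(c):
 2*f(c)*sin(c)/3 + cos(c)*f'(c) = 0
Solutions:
 f(c) = C1*cos(c)^(2/3)


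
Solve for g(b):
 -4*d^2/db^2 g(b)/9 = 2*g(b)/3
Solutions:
 g(b) = C1*sin(sqrt(6)*b/2) + C2*cos(sqrt(6)*b/2)


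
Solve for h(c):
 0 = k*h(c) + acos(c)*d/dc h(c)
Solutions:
 h(c) = C1*exp(-k*Integral(1/acos(c), c))


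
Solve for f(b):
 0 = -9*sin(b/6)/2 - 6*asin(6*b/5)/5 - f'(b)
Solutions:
 f(b) = C1 - 6*b*asin(6*b/5)/5 - sqrt(25 - 36*b^2)/5 + 27*cos(b/6)


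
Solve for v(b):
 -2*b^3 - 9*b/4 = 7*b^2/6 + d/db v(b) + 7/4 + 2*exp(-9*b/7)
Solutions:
 v(b) = C1 - b^4/2 - 7*b^3/18 - 9*b^2/8 - 7*b/4 + 14*exp(-9*b/7)/9


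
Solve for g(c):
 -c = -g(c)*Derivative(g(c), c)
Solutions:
 g(c) = -sqrt(C1 + c^2)
 g(c) = sqrt(C1 + c^2)


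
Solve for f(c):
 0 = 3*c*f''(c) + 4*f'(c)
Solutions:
 f(c) = C1 + C2/c^(1/3)


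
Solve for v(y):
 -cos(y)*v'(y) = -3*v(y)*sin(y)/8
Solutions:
 v(y) = C1/cos(y)^(3/8)


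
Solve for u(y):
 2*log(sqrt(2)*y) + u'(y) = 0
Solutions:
 u(y) = C1 - 2*y*log(y) - y*log(2) + 2*y


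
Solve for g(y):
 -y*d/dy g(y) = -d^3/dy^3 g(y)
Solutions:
 g(y) = C1 + Integral(C2*airyai(y) + C3*airybi(y), y)


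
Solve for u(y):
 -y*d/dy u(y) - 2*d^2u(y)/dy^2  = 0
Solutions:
 u(y) = C1 + C2*erf(y/2)


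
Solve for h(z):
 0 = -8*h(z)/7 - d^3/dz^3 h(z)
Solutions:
 h(z) = C3*exp(-2*7^(2/3)*z/7) + (C1*sin(sqrt(3)*7^(2/3)*z/7) + C2*cos(sqrt(3)*7^(2/3)*z/7))*exp(7^(2/3)*z/7)


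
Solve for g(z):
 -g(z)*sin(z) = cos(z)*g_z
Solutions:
 g(z) = C1*cos(z)


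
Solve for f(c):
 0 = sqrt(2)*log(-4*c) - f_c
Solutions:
 f(c) = C1 + sqrt(2)*c*log(-c) + sqrt(2)*c*(-1 + 2*log(2))


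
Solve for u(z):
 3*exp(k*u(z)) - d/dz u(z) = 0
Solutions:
 u(z) = Piecewise((log(-1/(C1*k + 3*k*z))/k, Ne(k, 0)), (nan, True))
 u(z) = Piecewise((C1 + 3*z, Eq(k, 0)), (nan, True))


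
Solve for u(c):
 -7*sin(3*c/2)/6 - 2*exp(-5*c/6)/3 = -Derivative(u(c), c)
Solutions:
 u(c) = C1 - 7*cos(3*c/2)/9 - 4*exp(-5*c/6)/5


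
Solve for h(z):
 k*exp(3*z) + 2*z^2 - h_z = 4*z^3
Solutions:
 h(z) = C1 + k*exp(3*z)/3 - z^4 + 2*z^3/3


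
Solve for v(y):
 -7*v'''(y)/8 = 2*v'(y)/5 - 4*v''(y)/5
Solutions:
 v(y) = C1 + (C2*sin(4*sqrt(19)*y/35) + C3*cos(4*sqrt(19)*y/35))*exp(16*y/35)


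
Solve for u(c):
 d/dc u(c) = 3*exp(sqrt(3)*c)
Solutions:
 u(c) = C1 + sqrt(3)*exp(sqrt(3)*c)


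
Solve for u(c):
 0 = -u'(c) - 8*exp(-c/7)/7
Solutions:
 u(c) = C1 + 8*exp(-c/7)


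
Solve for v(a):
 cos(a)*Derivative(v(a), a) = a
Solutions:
 v(a) = C1 + Integral(a/cos(a), a)


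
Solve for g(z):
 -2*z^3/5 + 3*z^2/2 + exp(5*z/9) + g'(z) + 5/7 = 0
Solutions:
 g(z) = C1 + z^4/10 - z^3/2 - 5*z/7 - 9*exp(5*z/9)/5


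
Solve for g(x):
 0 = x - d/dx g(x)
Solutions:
 g(x) = C1 + x^2/2


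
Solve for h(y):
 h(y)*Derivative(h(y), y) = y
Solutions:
 h(y) = -sqrt(C1 + y^2)
 h(y) = sqrt(C1 + y^2)


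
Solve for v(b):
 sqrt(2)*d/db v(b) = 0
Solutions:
 v(b) = C1


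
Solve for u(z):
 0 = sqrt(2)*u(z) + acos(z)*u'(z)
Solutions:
 u(z) = C1*exp(-sqrt(2)*Integral(1/acos(z), z))


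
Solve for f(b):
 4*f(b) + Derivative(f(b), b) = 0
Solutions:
 f(b) = C1*exp(-4*b)


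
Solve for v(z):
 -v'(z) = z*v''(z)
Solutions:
 v(z) = C1 + C2*log(z)


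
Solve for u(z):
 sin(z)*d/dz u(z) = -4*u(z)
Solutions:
 u(z) = C1*(cos(z)^2 + 2*cos(z) + 1)/(cos(z)^2 - 2*cos(z) + 1)


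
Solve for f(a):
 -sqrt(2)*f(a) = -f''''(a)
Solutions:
 f(a) = C1*exp(-2^(1/8)*a) + C2*exp(2^(1/8)*a) + C3*sin(2^(1/8)*a) + C4*cos(2^(1/8)*a)


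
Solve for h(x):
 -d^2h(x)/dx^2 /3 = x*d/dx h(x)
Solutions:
 h(x) = C1 + C2*erf(sqrt(6)*x/2)


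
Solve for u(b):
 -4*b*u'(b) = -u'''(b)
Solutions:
 u(b) = C1 + Integral(C2*airyai(2^(2/3)*b) + C3*airybi(2^(2/3)*b), b)


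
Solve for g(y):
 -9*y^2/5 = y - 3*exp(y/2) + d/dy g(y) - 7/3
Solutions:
 g(y) = C1 - 3*y^3/5 - y^2/2 + 7*y/3 + 6*exp(y/2)


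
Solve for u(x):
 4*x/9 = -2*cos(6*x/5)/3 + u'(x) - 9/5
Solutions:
 u(x) = C1 + 2*x^2/9 + 9*x/5 + 5*sin(6*x/5)/9


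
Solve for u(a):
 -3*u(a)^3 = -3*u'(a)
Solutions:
 u(a) = -sqrt(2)*sqrt(-1/(C1 + a))/2
 u(a) = sqrt(2)*sqrt(-1/(C1 + a))/2


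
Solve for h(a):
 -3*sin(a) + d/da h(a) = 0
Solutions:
 h(a) = C1 - 3*cos(a)


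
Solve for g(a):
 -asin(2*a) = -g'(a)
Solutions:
 g(a) = C1 + a*asin(2*a) + sqrt(1 - 4*a^2)/2


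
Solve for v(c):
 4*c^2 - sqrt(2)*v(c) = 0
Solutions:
 v(c) = 2*sqrt(2)*c^2


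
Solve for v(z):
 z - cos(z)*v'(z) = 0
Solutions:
 v(z) = C1 + Integral(z/cos(z), z)


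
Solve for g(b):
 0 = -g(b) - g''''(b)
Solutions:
 g(b) = (C1*sin(sqrt(2)*b/2) + C2*cos(sqrt(2)*b/2))*exp(-sqrt(2)*b/2) + (C3*sin(sqrt(2)*b/2) + C4*cos(sqrt(2)*b/2))*exp(sqrt(2)*b/2)


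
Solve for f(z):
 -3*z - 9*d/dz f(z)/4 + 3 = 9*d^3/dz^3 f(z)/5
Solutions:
 f(z) = C1 + C2*sin(sqrt(5)*z/2) + C3*cos(sqrt(5)*z/2) - 2*z^2/3 + 4*z/3


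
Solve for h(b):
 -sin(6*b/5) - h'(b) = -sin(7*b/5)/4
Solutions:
 h(b) = C1 + 5*cos(6*b/5)/6 - 5*cos(7*b/5)/28


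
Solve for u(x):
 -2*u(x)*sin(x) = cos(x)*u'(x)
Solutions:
 u(x) = C1*cos(x)^2


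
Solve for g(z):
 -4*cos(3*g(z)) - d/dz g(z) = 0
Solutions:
 g(z) = -asin((C1 + exp(24*z))/(C1 - exp(24*z)))/3 + pi/3
 g(z) = asin((C1 + exp(24*z))/(C1 - exp(24*z)))/3


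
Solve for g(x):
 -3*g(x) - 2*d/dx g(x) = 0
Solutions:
 g(x) = C1*exp(-3*x/2)


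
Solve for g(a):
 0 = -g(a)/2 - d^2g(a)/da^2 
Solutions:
 g(a) = C1*sin(sqrt(2)*a/2) + C2*cos(sqrt(2)*a/2)


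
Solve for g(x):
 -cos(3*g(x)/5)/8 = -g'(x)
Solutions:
 -x/8 - 5*log(sin(3*g(x)/5) - 1)/6 + 5*log(sin(3*g(x)/5) + 1)/6 = C1


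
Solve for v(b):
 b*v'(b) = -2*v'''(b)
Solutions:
 v(b) = C1 + Integral(C2*airyai(-2^(2/3)*b/2) + C3*airybi(-2^(2/3)*b/2), b)


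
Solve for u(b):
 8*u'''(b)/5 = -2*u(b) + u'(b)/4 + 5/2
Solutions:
 u(b) = C1*exp(30^(1/3)*b*(30^(1/3)/(sqrt(82914) + 288)^(1/3) + (sqrt(82914) + 288)^(1/3))/48)*sin(10^(1/3)*3^(1/6)*b*(-3^(2/3)*(sqrt(82914) + 288)^(1/3) + 3*10^(1/3)/(sqrt(82914) + 288)^(1/3))/48) + C2*exp(30^(1/3)*b*(30^(1/3)/(sqrt(82914) + 288)^(1/3) + (sqrt(82914) + 288)^(1/3))/48)*cos(10^(1/3)*3^(1/6)*b*(-3^(2/3)*(sqrt(82914) + 288)^(1/3) + 3*10^(1/3)/(sqrt(82914) + 288)^(1/3))/48) + C3*exp(-30^(1/3)*b*(30^(1/3)/(sqrt(82914) + 288)^(1/3) + (sqrt(82914) + 288)^(1/3))/24) + 5/4


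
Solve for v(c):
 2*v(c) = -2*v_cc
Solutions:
 v(c) = C1*sin(c) + C2*cos(c)


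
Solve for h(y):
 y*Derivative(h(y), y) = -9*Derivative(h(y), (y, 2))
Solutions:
 h(y) = C1 + C2*erf(sqrt(2)*y/6)


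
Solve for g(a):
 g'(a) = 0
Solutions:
 g(a) = C1


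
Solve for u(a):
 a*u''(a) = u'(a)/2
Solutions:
 u(a) = C1 + C2*a^(3/2)


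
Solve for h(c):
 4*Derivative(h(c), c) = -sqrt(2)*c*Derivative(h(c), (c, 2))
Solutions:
 h(c) = C1 + C2*c^(1 - 2*sqrt(2))


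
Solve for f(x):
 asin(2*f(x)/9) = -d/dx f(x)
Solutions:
 Integral(1/asin(2*_y/9), (_y, f(x))) = C1 - x


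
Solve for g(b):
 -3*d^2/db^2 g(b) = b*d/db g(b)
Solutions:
 g(b) = C1 + C2*erf(sqrt(6)*b/6)


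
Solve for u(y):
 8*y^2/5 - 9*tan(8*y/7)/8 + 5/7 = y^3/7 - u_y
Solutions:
 u(y) = C1 + y^4/28 - 8*y^3/15 - 5*y/7 - 63*log(cos(8*y/7))/64


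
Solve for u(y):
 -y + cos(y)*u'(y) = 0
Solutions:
 u(y) = C1 + Integral(y/cos(y), y)


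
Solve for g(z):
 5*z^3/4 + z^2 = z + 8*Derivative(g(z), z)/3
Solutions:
 g(z) = C1 + 15*z^4/128 + z^3/8 - 3*z^2/16


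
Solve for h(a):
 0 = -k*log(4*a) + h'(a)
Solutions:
 h(a) = C1 + a*k*log(a) - a*k + a*k*log(4)


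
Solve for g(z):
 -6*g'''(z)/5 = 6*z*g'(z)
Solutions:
 g(z) = C1 + Integral(C2*airyai(-5^(1/3)*z) + C3*airybi(-5^(1/3)*z), z)


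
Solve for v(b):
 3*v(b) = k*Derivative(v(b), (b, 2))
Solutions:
 v(b) = C1*exp(-sqrt(3)*b*sqrt(1/k)) + C2*exp(sqrt(3)*b*sqrt(1/k))


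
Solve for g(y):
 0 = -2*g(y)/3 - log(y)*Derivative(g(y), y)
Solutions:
 g(y) = C1*exp(-2*li(y)/3)


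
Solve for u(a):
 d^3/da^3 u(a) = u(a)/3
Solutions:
 u(a) = C3*exp(3^(2/3)*a/3) + (C1*sin(3^(1/6)*a/2) + C2*cos(3^(1/6)*a/2))*exp(-3^(2/3)*a/6)


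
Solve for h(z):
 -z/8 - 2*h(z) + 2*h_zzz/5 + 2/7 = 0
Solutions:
 h(z) = C3*exp(5^(1/3)*z) - z/16 + (C1*sin(sqrt(3)*5^(1/3)*z/2) + C2*cos(sqrt(3)*5^(1/3)*z/2))*exp(-5^(1/3)*z/2) + 1/7


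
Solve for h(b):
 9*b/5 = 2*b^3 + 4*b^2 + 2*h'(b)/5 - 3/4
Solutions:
 h(b) = C1 - 5*b^4/4 - 10*b^3/3 + 9*b^2/4 + 15*b/8


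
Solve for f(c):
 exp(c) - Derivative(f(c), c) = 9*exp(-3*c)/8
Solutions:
 f(c) = C1 + exp(c) + 3*exp(-3*c)/8


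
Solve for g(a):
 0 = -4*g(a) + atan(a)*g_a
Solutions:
 g(a) = C1*exp(4*Integral(1/atan(a), a))


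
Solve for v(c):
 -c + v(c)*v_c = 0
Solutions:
 v(c) = -sqrt(C1 + c^2)
 v(c) = sqrt(C1 + c^2)


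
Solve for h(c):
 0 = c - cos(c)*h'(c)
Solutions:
 h(c) = C1 + Integral(c/cos(c), c)


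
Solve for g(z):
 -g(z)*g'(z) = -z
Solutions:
 g(z) = -sqrt(C1 + z^2)
 g(z) = sqrt(C1 + z^2)


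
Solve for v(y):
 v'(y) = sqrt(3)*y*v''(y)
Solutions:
 v(y) = C1 + C2*y^(sqrt(3)/3 + 1)


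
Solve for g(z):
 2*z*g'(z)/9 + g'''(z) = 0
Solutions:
 g(z) = C1 + Integral(C2*airyai(-6^(1/3)*z/3) + C3*airybi(-6^(1/3)*z/3), z)


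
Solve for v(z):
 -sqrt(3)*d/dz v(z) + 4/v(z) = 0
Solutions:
 v(z) = -sqrt(C1 + 24*sqrt(3)*z)/3
 v(z) = sqrt(C1 + 24*sqrt(3)*z)/3


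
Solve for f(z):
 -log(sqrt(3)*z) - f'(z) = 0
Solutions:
 f(z) = C1 - z*log(z) - z*log(3)/2 + z


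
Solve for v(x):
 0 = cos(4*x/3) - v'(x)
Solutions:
 v(x) = C1 + 3*sin(4*x/3)/4


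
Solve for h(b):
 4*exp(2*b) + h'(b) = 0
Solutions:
 h(b) = C1 - 2*exp(2*b)


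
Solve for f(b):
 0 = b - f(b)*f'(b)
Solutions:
 f(b) = -sqrt(C1 + b^2)
 f(b) = sqrt(C1 + b^2)


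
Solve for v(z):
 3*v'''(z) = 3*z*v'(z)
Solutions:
 v(z) = C1 + Integral(C2*airyai(z) + C3*airybi(z), z)


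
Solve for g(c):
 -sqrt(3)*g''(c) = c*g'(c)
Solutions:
 g(c) = C1 + C2*erf(sqrt(2)*3^(3/4)*c/6)


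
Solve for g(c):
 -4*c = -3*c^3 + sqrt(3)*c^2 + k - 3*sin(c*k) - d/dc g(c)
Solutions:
 g(c) = C1 - 3*c^4/4 + sqrt(3)*c^3/3 + 2*c^2 + c*k + 3*cos(c*k)/k


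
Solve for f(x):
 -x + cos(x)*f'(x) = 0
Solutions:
 f(x) = C1 + Integral(x/cos(x), x)


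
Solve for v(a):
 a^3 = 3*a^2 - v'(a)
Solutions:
 v(a) = C1 - a^4/4 + a^3


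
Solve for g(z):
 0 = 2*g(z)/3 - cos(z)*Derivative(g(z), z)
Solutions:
 g(z) = C1*(sin(z) + 1)^(1/3)/(sin(z) - 1)^(1/3)


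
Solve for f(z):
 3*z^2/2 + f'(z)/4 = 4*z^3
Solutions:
 f(z) = C1 + 4*z^4 - 2*z^3


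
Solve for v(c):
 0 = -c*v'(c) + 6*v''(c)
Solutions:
 v(c) = C1 + C2*erfi(sqrt(3)*c/6)


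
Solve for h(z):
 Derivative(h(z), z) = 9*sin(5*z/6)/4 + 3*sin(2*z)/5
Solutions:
 h(z) = C1 - 27*cos(5*z/6)/10 - 3*cos(2*z)/10


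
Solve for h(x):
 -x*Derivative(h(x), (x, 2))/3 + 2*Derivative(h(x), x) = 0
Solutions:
 h(x) = C1 + C2*x^7


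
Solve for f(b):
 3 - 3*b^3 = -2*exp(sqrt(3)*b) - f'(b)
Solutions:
 f(b) = C1 + 3*b^4/4 - 3*b - 2*sqrt(3)*exp(sqrt(3)*b)/3


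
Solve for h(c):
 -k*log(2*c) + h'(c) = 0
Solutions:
 h(c) = C1 + c*k*log(c) - c*k + c*k*log(2)


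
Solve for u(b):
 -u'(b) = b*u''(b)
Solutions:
 u(b) = C1 + C2*log(b)


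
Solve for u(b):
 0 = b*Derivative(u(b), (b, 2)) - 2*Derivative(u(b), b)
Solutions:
 u(b) = C1 + C2*b^3


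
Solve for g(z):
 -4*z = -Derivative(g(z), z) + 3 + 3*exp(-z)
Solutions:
 g(z) = C1 + 2*z^2 + 3*z - 3*exp(-z)


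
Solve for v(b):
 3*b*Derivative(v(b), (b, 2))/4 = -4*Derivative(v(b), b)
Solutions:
 v(b) = C1 + C2/b^(13/3)


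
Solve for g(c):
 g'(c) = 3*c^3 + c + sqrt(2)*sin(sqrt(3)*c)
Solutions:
 g(c) = C1 + 3*c^4/4 + c^2/2 - sqrt(6)*cos(sqrt(3)*c)/3


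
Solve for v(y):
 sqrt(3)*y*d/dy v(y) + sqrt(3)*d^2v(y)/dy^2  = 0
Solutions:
 v(y) = C1 + C2*erf(sqrt(2)*y/2)


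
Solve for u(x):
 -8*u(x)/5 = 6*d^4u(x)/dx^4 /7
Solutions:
 u(x) = (C1*sin(15^(3/4)*7^(1/4)*x/15) + C2*cos(15^(3/4)*7^(1/4)*x/15))*exp(-15^(3/4)*7^(1/4)*x/15) + (C3*sin(15^(3/4)*7^(1/4)*x/15) + C4*cos(15^(3/4)*7^(1/4)*x/15))*exp(15^(3/4)*7^(1/4)*x/15)
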